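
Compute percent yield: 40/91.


% yield = actual/theoretical × 100
= 40/91 × 100
= 43.96%

43.96%


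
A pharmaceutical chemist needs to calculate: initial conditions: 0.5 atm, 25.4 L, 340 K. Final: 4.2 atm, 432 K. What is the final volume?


P1V1/T1 = P2V2/T2
V2 = P1V1T2/(T1P2)
= 0.5×25.4×432/(340×4.2)
= 3.842 L

3.842 L


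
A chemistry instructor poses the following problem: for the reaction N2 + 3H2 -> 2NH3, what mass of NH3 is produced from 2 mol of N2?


Mole ratio NH3:N2 = 2:1
n(NH3) = 2 × 2/1 = 4.000 mol
mass = 4.000 × 17.03 = 68.12 g

68.12 g


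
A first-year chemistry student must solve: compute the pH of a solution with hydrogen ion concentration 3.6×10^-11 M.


pH = -log10([H+]) = -log10(3.6×10^-11)
= 11 - log10(3.6)
= 11 - 0.56
= 10.44

10.44


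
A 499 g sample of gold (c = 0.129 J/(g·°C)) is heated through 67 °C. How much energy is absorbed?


q = mcΔT = 499 × 0.129 × 67
= 4312.86 J

4312.86 J


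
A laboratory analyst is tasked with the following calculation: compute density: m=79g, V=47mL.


ρ = mass/volume
= 79/47
= 1.681 g/mL

1.681 g/mL


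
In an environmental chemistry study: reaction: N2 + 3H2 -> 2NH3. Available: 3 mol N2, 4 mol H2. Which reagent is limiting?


Mole ratio available / coefficient:
  N2: 3/1 = 3.000
  H2: 4/3 = 1.333
Smaller ratio is limiting.

H2


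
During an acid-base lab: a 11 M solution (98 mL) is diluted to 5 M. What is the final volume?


C1V1 = C2V2
11 × 98 = 5 × V2
V2 = 1078/5 = 215.6 mL

215.6 mL


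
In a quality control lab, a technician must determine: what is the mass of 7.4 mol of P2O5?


M(P2O5) = 141.94 g/mol
mass = n × M = 7.4 × 141.94 = 1050.36 g

1050.36 g


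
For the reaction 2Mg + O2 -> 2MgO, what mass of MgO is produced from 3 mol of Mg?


Mole ratio MgO:Mg = 2:2
n(MgO) = 3 × 2/2 = 3.000 mol
mass = 3.000 × 40.31 = 120.93 g

120.93 g


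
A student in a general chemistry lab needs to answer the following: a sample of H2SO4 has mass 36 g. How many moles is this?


M(H2SO4) = 98.09 g/mol
n = mass/M = 36/98.09 = 0.367 mol

0.367 mol


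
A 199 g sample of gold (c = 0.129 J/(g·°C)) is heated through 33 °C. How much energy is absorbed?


q = mcΔT = 199 × 0.129 × 33
= 847.14 J

847.14 J


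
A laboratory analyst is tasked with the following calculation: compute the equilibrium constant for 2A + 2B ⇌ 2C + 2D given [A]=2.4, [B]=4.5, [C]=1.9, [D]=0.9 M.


Kc = [C]^2[D]^2/([A]^2[B]^2)
= (1.9^2 × 0.9^2)/(2.4^2 × 4.5^2)
= 2.9241/116.64
= 0.02507

0.02507


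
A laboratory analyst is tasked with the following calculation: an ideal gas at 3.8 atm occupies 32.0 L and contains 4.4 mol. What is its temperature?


PV = nRT  (R = 0.08206 L·atm/(mol·K))
T = PV/(nR) = 3.8×32.0/(4.4×0.08206)
= 121.60/0.361064
= 336.78 K

336.78 K


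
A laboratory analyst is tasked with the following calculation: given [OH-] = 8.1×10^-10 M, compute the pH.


pOH = -log10([OH-]) = -log10(8.1×10^-10)
= 10 - log10(8.1) = 9.09
pH = 14 - pOH = 14 - 9.09 = 4.91

4.91


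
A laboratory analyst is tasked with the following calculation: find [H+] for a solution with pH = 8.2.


[H+] = 10^(-pH) = 10^(-8.2)
= 6.31×10^-9 M

6.31×10^-9 M


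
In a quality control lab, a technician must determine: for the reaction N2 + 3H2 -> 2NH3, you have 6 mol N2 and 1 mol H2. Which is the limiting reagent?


Mole ratio available / coefficient:
  N2: 6/1 = 6.000
  H2: 1/3 = 0.333
Smaller ratio is limiting.

H2


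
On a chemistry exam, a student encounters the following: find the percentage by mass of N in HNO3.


M(HNO3) = 1×1.008 + 1×14.01 + 3×16.0 = 63.018 g/mol
Mass of N = 1 × 14.01 = 14.01 g/mol
% N = 14.01/63.018 × 100 = 22.23%

22.23%


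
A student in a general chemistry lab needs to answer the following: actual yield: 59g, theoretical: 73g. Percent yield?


% yield = actual/theoretical × 100
= 59/73 × 100
= 80.82%

80.82%


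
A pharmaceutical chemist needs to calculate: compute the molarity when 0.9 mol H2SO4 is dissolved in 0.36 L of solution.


M = n/V = 0.9/0.36 = 2.500 mol/L

2.500 M


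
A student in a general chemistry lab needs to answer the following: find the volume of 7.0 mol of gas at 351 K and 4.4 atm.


PV = nRT  (R = 0.08206 L·atm/(mol·K))
V = nRT/P = 7.0×0.08206×351/4.4
= 45.823 L

45.823 L


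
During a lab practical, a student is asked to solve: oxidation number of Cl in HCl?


halide: -1
Oxidation number: -1

-1


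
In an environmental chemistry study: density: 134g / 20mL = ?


ρ = mass/volume
= 134/20
= 6.7 g/mL

6.7 g/mL


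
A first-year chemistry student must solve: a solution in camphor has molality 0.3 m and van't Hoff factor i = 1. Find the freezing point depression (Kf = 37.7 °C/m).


ΔTf = Kf × m × i
= 37.7 × 0.3 × 1
= 11.31 °C

11.31 °C


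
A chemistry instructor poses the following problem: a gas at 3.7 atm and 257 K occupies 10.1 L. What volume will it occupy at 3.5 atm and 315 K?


P1V1/T1 = P2V2/T2
V2 = P1V1T2/(T1P2)
= 3.7×10.1×315/(257×3.5)
= 13.087 L

13.087 L


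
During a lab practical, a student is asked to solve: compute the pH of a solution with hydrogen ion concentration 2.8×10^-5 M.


pH = -log10([H+]) = -log10(2.8×10^-5)
= 5 - log10(2.8)
= 5 - 0.45
= 4.55

4.55


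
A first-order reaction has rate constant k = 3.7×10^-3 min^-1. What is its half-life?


t½ = ln2/k = 0.693147/(3.7×10^-3 min^-1)
= 187.3 min

187.3 min


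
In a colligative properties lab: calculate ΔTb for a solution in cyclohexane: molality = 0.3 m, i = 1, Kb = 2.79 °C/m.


ΔTb = Kb × m × i
= 2.79 × 0.3 × 1
= 0.837 °C

0.837 °C


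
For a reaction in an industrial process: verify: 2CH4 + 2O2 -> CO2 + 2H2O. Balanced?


Equation: 2CH4 + 2O2 -> CO2 + 2H2O
Check atoms: C: 2≠1, H: 8≠4, O: 4=4
Not balanced

No, not balanced


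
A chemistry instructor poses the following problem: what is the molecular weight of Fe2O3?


M(Fe2O3) = 2×55.85 + 3×16.0
= 111.7 + 48.0
= 159.7 g/mol

159.7 g/mol


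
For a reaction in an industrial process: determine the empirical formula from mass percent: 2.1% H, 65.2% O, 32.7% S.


Assume 100 g sample. Moles of each element:
  H: 2.1/1.008 = 2.083 mol
  O: 65.2/16.0 = 4.075 mol
  S: 32.7/32.07 = 1.02 mol
Divide by smallest (1.02):
  H: 2.083/1.02 = 2.04
  O: 4.075/1.02 = 4.0
  S: 1.02/1.02 = 1.0
Empirical formula: H2SO4

H2SO4


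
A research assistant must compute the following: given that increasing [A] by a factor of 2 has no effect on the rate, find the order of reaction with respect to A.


rate ∝ [A]^n
rate ∝ [A]^0
Order in A: 0

0


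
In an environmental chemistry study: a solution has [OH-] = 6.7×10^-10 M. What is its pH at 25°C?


pOH = -log10([OH-]) = -log10(6.7×10^-10)
= 10 - log10(6.7) = 9.17
pH = 14 - pOH = 14 - 9.17 = 4.83

4.83


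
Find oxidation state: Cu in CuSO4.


Sulfate is -2, so Cu = +2
Oxidation number: +2

+2


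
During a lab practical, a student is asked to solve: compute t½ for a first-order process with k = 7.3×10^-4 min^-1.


t½ = ln2/k = 0.693147/(7.3×10^-4 min^-1)
= 949.5 min

949.5 min


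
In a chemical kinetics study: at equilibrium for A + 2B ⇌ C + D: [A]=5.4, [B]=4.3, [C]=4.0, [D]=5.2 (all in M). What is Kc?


Kc = [C][D]/([A][B]^2)
= (4.0^1 × 5.2^1)/(5.4^1 × 4.3^2)
= 20.8/99.846
= 0.2083

0.2083


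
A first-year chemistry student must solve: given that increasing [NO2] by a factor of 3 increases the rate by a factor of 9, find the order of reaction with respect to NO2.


rate ∝ [NO2]^n
3^n = 9 → n = 2
Order in NO2: 2

2


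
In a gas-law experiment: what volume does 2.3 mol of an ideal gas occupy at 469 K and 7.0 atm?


PV = nRT  (R = 0.08206 L·atm/(mol·K))
V = nRT/P = 2.3×0.08206×469/7.0
= 12.645 L

12.645 L


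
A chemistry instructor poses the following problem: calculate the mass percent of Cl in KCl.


M(KCl) = 1×39.1 + 1×35.45 = 74.55 g/mol
Mass of Cl = 1 × 35.45 = 35.45 g/mol
% Cl = 35.45/74.55 × 100 = 47.55%

47.55%


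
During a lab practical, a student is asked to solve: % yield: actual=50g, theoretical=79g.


% yield = actual/theoretical × 100
= 50/79 × 100
= 63.29%

63.29%


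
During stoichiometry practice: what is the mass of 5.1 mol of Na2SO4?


M(Na2SO4) = 142.05 g/mol
mass = n × M = 5.1 × 142.05 = 724.46 g

724.46 g


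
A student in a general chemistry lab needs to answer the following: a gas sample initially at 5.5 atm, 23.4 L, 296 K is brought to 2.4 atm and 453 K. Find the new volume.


P1V1/T1 = P2V2/T2
V2 = P1V1T2/(T1P2)
= 5.5×23.4×453/(296×2.4)
= 82.068 L

82.068 L


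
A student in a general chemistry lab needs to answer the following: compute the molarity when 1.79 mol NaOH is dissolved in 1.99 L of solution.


M = n/V = 1.79/1.99 = 0.899 mol/L

0.899 M


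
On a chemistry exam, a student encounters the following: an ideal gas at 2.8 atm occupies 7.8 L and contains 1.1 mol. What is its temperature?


PV = nRT  (R = 0.08206 L·atm/(mol·K))
T = PV/(nR) = 2.8×7.8/(1.1×0.08206)
= 21.84/0.090266
= 241.95 K

241.95 K


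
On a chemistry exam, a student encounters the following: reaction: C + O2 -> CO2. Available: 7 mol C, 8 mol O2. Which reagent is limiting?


Mole ratio available / coefficient:
  C: 7/1 = 7.000
  O2: 8/1 = 8.000
Smaller ratio is limiting.

C


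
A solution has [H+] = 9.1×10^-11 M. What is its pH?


pH = -log10([H+]) = -log10(9.1×10^-11)
= 11 - log10(9.1)
= 11 - 0.96
= 10.04

10.04


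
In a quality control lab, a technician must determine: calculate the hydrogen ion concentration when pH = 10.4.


[H+] = 10^(-pH) = 10^(-10.4)
= 3.98×10^-11 M

3.98×10^-11 M


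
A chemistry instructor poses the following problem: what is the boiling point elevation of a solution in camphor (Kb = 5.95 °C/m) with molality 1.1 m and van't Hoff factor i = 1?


ΔTb = Kb × m × i
= 5.95 × 1.1 × 1
= 6.545 °C

6.545 °C


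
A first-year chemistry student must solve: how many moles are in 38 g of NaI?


M(NaI) = 149.89 g/mol
n = mass/M = 38/149.89 = 0.2535 mol

0.2535 mol


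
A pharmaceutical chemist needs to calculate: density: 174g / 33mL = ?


ρ = mass/volume
= 174/33
= 5.273 g/mL

5.273 g/mL


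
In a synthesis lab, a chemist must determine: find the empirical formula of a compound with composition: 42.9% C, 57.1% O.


Assume 100 g sample. Moles of each element:
  C: 42.9/12.01 = 3.572 mol
  O: 57.1/16.0 = 3.569 mol
Divide by smallest (3.569):
  C: 3.572/3.569 = 1.0
  O: 3.569/3.569 = 1.0
Empirical formula: CO

CO


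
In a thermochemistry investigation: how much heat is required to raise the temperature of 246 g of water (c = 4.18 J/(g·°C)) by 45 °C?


q = mcΔT = 246 × 4.18 × 45
= 46272.60 J

46272.60 J


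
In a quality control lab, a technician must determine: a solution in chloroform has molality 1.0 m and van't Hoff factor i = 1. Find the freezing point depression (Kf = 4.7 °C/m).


ΔTf = Kf × m × i
= 4.7 × 1.0 × 1
= 4.7 °C

4.7 °C


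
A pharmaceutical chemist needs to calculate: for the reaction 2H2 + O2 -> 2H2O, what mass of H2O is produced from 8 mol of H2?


Mole ratio H2O:H2 = 2:2
n(H2O) = 8 × 2/2 = 8.000 mol
mass = 8.000 × 18.02 = 144.16 g

144.16 g


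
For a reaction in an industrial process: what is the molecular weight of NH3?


M(NH3) = 1×14.01 + 3×1.008
= 14.01 + 3.02
= 17.03 g/mol

17.03 g/mol


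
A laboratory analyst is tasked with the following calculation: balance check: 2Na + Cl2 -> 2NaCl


Equation: 2Na + Cl2 -> 2NaCl
Check atoms: Cl: 2=2, Na: 2=2
Balanced

Yes, balanced


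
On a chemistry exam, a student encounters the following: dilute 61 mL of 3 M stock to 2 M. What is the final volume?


C1V1 = C2V2
3 × 61 = 2 × V2
V2 = 183/2 = 91.5 mL

91.5 mL


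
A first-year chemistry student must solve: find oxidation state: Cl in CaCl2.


halide: -1
Oxidation number: -1

-1


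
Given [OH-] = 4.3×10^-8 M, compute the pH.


pOH = -log10([OH-]) = -log10(4.3×10^-8)
= 8 - log10(4.3) = 7.37
pH = 14 - pOH = 14 - 7.37 = 6.63

6.63


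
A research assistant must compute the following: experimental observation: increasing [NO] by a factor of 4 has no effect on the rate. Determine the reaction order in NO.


rate ∝ [NO]^n
rate ∝ [NO]^0
Order in NO: 0

0


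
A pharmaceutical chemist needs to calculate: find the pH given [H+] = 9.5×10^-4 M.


pH = -log10([H+]) = -log10(9.5×10^-4)
= 4 - log10(9.5)
= 4 - 0.98
= 3.02

3.02


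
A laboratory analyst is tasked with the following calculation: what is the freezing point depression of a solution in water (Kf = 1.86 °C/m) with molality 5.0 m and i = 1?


ΔTf = Kf × m × i
= 1.86 × 5.0 × 1
= 9.3 °C

9.3 °C


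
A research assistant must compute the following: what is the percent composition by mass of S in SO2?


M(SO2) = 1×32.07 + 2×16.0 = 64.07 g/mol
Mass of S = 1 × 32.07 = 32.07 g/mol
% S = 32.07/64.07 × 100 = 50.05%

50.05%


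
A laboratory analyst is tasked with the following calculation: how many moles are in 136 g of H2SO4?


M(H2SO4) = 98.09 g/mol
n = mass/M = 136/98.09 = 1.3865 mol

1.3865 mol


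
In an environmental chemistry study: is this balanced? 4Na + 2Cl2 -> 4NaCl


Equation: 4Na + 2Cl2 -> 4NaCl
Check atoms: Cl: 4=4, Na: 4=4
Balanced

Yes, balanced


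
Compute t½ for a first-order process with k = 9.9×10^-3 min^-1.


t½ = ln2/k = 0.693147/(9.9×10^-3 min^-1)
= 70.01 min

70.01 min


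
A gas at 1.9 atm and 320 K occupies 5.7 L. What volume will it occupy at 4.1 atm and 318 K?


P1V1/T1 = P2V2/T2
V2 = P1V1T2/(T1P2)
= 1.9×5.7×318/(320×4.1)
= 2.625 L

2.625 L


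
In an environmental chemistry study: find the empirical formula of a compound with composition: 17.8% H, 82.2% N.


Assume 100 g sample. Moles of each element:
  H: 17.8/1.008 = 17.659 mol
  N: 82.2/14.01 = 5.867 mol
Divide by smallest (5.867):
  H: 17.659/5.867 = 3.01
  N: 5.867/5.867 = 1.0
Empirical formula: NH3

NH3


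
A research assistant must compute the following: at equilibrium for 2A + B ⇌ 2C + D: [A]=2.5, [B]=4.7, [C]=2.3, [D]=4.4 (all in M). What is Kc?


Kc = [C]^2[D]/([A]^2[B])
= (2.3^2 × 4.4^1)/(2.5^2 × 4.7^1)
= 23.276/29.375
= 0.7924

0.7924


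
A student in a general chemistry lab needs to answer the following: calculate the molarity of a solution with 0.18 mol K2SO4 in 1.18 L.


M = n/V = 0.18/1.18 = 0.153 mol/L

0.153 M


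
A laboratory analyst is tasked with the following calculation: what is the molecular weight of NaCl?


M(NaCl) = 1×22.99 + 1×35.45
= 22.99 + 35.45
= 58.44 g/mol

58.44 g/mol


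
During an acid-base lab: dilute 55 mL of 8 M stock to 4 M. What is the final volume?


C1V1 = C2V2
8 × 55 = 4 × V2
V2 = 440/4 = 110.0 mL

110.0 mL


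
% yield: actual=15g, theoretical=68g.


% yield = actual/theoretical × 100
= 15/68 × 100
= 22.06%

22.06%


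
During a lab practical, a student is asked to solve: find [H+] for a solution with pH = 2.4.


[H+] = 10^(-pH) = 10^(-2.4)
= 3.98×10^-3 M

3.98×10^-3 M


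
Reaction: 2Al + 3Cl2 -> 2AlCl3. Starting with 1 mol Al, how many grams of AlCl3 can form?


Mole ratio AlCl3:Al = 2:2
n(AlCl3) = 1 × 2/2 = 1.000 mol
mass = 1.000 × 133.33 = 133.33 g

133.33 g


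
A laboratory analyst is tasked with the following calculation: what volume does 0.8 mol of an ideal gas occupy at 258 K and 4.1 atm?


PV = nRT  (R = 0.08206 L·atm/(mol·K))
V = nRT/P = 0.8×0.08206×258/4.1
= 4.131 L

4.131 L


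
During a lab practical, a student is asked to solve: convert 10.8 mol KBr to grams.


M(KBr) = 119.0 g/mol
mass = n × M = 10.8 × 119.0 = 1285.20 g

1285.20 g


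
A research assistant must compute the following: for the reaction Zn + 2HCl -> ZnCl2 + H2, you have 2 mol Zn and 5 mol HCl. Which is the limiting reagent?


Mole ratio available / coefficient:
  Zn: 2/1 = 2.000
  HCl: 5/2 = 2.500
Smaller ratio is limiting.

Zn


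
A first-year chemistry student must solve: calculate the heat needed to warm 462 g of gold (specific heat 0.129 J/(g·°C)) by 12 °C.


q = mcΔT = 462 × 0.129 × 12
= 715.18 J

715.18 J


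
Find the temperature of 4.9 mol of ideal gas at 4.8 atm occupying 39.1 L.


PV = nRT  (R = 0.08206 L·atm/(mol·K))
T = PV/(nR) = 4.8×39.1/(4.9×0.08206)
= 187.68/0.402094
= 466.76 K

466.76 K


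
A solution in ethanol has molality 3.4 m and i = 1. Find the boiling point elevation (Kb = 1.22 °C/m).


ΔTb = Kb × m × i
= 1.22 × 3.4 × 1
= 4.148 °C

4.148 °C


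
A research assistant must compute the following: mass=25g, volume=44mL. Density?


ρ = mass/volume
= 25/44
= 0.568 g/mL

0.568 g/mL


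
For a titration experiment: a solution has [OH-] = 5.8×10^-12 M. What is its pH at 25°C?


pOH = -log10([OH-]) = -log10(5.8×10^-12)
= 12 - log10(5.8) = 11.24
pH = 14 - pOH = 14 - 11.24 = 2.76

2.76


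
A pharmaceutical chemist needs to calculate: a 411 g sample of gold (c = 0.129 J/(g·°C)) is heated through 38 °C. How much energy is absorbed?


q = mcΔT = 411 × 0.129 × 38
= 2014.72 J

2014.72 J


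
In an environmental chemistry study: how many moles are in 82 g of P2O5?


M(P2O5) = 141.94 g/mol
n = mass/M = 82/141.94 = 0.5777 mol

0.5777 mol


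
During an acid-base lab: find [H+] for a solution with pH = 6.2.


[H+] = 10^(-pH) = 10^(-6.2)
= 6.31×10^-7 M

6.31×10^-7 M


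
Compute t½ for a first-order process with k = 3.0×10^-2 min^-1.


t½ = ln2/k = 0.693147/(3.0×10^-2 min^-1)
= 23.10 min

23.10 min


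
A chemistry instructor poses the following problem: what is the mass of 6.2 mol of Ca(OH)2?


M(Ca(OH)2) = 74.1 g/mol
mass = n × M = 6.2 × 74.1 = 459.42 g

459.42 g


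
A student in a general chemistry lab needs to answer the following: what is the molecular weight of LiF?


M(LiF) = 1×6.94 + 1×19.0
= 6.94 + 19.0
= 25.94 g/mol

25.94 g/mol


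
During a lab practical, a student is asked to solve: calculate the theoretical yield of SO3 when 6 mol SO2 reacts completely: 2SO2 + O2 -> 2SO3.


Mole ratio SO3:SO2 = 2:2
n(SO3) = 6 × 2/2 = 6.000 mol
mass = 6.000 × 80.07 = 480.42 g

480.42 g


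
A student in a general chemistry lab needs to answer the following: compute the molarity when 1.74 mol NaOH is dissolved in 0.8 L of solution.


M = n/V = 1.74/0.8 = 2.175 mol/L

2.175 M


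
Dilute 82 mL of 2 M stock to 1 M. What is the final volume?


C1V1 = C2V2
2 × 82 = 1 × V2
V2 = 164/1 = 164.0 mL

164.0 mL


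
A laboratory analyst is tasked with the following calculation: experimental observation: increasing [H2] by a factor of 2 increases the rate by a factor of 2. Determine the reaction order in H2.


rate ∝ [H2]^n
2^n = 2 → n = 1
Order in H2: 1

1


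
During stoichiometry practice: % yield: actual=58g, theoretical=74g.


% yield = actual/theoretical × 100
= 58/74 × 100
= 78.38%

78.38%


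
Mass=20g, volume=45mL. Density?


ρ = mass/volume
= 20/45
= 0.444 g/mL

0.444 g/mL


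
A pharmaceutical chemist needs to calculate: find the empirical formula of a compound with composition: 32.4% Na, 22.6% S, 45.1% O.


Assume 100 g sample. Moles of each element:
  Na: 32.4/22.99 = 1.409 mol
  S: 22.6/32.07 = 0.705 mol
  O: 45.1/16.0 = 2.819 mol
Divide by smallest (0.705):
  Na: 1.409/0.705 = 2.0
  S: 0.705/0.705 = 1.0
  O: 2.819/0.705 = 4.0
Empirical formula: Na2SO4

Na2SO4


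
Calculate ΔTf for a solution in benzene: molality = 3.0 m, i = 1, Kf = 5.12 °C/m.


ΔTf = Kf × m × i
= 5.12 × 3.0 × 1
= 15.36 °C

15.36 °C


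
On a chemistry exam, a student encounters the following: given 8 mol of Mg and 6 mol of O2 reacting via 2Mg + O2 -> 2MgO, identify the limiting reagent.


Mole ratio available / coefficient:
  Mg: 8/2 = 4.000
  O2: 6/1 = 6.000
Smaller ratio is limiting.

Mg


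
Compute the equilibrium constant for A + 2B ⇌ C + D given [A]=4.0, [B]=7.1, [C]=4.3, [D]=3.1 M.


Kc = [C][D]/([A][B]^2)
= (4.3^1 × 3.1^1)/(4.0^1 × 7.1^2)
= 13.33/201.64
= 0.06611

0.06611


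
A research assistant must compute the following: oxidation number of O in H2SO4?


O is usually -2
Oxidation number: -2

-2


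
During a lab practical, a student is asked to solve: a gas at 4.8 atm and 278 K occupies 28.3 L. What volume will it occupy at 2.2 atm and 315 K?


P1V1/T1 = P2V2/T2
V2 = P1V1T2/(T1P2)
= 4.8×28.3×315/(278×2.2)
= 69.963 L

69.963 L


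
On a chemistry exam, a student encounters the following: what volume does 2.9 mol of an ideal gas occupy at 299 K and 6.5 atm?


PV = nRT  (R = 0.08206 L·atm/(mol·K))
V = nRT/P = 2.9×0.08206×299/6.5
= 10.947 L

10.947 L


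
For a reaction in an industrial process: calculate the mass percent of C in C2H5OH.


M(C2H5OH) = 2×12.01 + 6×1.008 + 1×16.0 = 46.068 g/mol
Mass of C = 2 × 12.01 = 24.02 g/mol
% C = 24.02/46.068 × 100 = 52.14%

52.14%


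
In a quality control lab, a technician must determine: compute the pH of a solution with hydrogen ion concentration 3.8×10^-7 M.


pH = -log10([H+]) = -log10(3.8×10^-7)
= 7 - log10(3.8)
= 7 - 0.58
= 6.42

6.42


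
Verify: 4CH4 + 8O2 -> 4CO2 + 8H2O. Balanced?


Equation: 4CH4 + 8O2 -> 4CO2 + 8H2O
Check atoms: C: 4=4, H: 16=16, O: 16=16
Balanced

Yes, balanced


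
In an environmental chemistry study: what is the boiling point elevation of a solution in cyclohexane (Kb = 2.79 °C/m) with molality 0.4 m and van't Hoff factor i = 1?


ΔTb = Kb × m × i
= 2.79 × 0.4 × 1
= 1.116 °C

1.116 °C


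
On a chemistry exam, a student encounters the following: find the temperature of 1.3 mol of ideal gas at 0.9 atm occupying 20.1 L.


PV = nRT  (R = 0.08206 L·atm/(mol·K))
T = PV/(nR) = 0.9×20.1/(1.3×0.08206)
= 18.09/0.106678
= 169.58 K

169.58 K


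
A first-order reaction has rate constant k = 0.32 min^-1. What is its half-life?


t½ = ln2/k = 0.693147/(0.32 min^-1)
= 2.166 min

2.166 min


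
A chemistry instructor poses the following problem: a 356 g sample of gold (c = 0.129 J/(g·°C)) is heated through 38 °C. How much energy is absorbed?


q = mcΔT = 356 × 0.129 × 38
= 1745.11 J

1745.11 J


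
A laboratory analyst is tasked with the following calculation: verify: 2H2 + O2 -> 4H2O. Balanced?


Equation: 2H2 + O2 -> 4H2O
Check atoms: H: 4≠8, O: 2≠4
Not balanced

No, not balanced


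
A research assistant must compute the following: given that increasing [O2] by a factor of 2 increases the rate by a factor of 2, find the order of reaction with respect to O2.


rate ∝ [O2]^n
2^n = 2 → n = 1
Order in O2: 1

1


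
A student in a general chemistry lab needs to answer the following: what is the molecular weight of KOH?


M(KOH) = 1×39.1 + 1×16.0 + 1×1.008
= 39.1 + 16.0 + 1.01
= 56.11 g/mol

56.11 g/mol


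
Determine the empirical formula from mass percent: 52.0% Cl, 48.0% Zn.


Assume 100 g sample. Moles of each element:
  Cl: 52.0/35.45 = 1.467 mol
  Zn: 48.0/65.38 = 0.734 mol
Divide by smallest (0.734):
  Cl: 1.467/0.734 = 2.0
  Zn: 0.734/0.734 = 1.0
Empirical formula: ZnCl2

ZnCl2


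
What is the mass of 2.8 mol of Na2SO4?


M(Na2SO4) = 142.05 g/mol
mass = n × M = 2.8 × 142.05 = 397.74 g

397.74 g


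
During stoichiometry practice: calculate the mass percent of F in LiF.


M(LiF) = 1×6.94 + 1×19.0 = 25.94 g/mol
Mass of F = 1 × 19.0 = 19.00 g/mol
% F = 19.00/25.94 × 100 = 73.25%

73.25%


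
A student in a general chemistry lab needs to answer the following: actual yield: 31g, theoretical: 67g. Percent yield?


% yield = actual/theoretical × 100
= 31/67 × 100
= 46.27%

46.27%


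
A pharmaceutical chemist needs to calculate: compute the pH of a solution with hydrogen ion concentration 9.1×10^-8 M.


pH = -log10([H+]) = -log10(9.1×10^-8)
= 8 - log10(9.1)
= 8 - 0.96
= 7.04

7.04


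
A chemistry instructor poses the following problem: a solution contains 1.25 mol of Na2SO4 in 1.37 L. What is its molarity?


M = n/V = 1.25/1.37 = 0.912 mol/L

0.912 M


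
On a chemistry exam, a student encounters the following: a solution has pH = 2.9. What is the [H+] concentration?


[H+] = 10^(-pH) = 10^(-2.9)
= 1.26×10^-3 M

1.26×10^-3 M


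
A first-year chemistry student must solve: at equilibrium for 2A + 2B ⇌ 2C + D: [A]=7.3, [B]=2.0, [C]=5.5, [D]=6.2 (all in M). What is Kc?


Kc = [C]^2[D]/([A]^2[B]^2)
= (5.5^2 × 6.2^1)/(7.3^2 × 2.0^2)
= 187.55/213.16
= 0.8799

0.8799


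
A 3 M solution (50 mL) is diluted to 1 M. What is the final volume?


C1V1 = C2V2
3 × 50 = 1 × V2
V2 = 150/1 = 150.0 mL

150.0 mL


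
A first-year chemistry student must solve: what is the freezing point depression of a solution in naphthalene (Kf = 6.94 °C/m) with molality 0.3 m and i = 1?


ΔTf = Kf × m × i
= 6.94 × 0.3 × 1
= 2.082 °C

2.082 °C


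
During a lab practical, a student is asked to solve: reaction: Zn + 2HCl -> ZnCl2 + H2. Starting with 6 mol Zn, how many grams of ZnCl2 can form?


Mole ratio ZnCl2:Zn = 1:1
n(ZnCl2) = 6 × 1/1 = 6.000 mol
mass = 6.000 × 136.28 = 817.68 g

817.68 g


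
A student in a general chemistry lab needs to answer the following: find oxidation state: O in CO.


O is usually -2
Oxidation number: -2

-2


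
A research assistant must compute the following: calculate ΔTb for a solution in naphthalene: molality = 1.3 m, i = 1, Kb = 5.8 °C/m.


ΔTb = Kb × m × i
= 5.8 × 1.3 × 1
= 7.54 °C

7.54 °C


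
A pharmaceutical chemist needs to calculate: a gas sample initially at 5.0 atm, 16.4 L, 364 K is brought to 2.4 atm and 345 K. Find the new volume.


P1V1/T1 = P2V2/T2
V2 = P1V1T2/(T1P2)
= 5.0×16.4×345/(364×2.4)
= 32.383 L

32.383 L


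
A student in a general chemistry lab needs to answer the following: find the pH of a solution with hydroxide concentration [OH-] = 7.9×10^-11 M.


pOH = -log10([OH-]) = -log10(7.9×10^-11)
= 11 - log10(7.9) = 10.1
pH = 14 - pOH = 14 - 10.1 = 3.9

3.9


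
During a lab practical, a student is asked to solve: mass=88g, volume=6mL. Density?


ρ = mass/volume
= 88/6
= 14.667 g/mL

14.667 g/mL


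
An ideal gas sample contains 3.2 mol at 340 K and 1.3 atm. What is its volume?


PV = nRT  (R = 0.08206 L·atm/(mol·K))
V = nRT/P = 3.2×0.08206×340/1.3
= 68.678 L

68.678 L


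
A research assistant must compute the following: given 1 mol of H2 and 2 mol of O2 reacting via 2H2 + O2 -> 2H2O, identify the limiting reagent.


Mole ratio available / coefficient:
  H2: 1/2 = 0.500
  O2: 2/1 = 2.000
Smaller ratio is limiting.

H2


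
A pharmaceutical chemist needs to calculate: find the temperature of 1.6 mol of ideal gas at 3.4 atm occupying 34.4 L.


PV = nRT  (R = 0.08206 L·atm/(mol·K))
T = PV/(nR) = 3.4×34.4/(1.6×0.08206)
= 116.96/0.131296
= 890.81 K

890.81 K


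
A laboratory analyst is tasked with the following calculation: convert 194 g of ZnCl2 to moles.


M(ZnCl2) = 136.28 g/mol
n = mass/M = 194/136.28 = 1.4235 mol

1.4235 mol


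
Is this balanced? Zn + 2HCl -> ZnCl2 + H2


Equation: Zn + 2HCl -> ZnCl2 + H2
Check atoms: Cl: 2=2, H: 2=2, Zn: 1=1
Balanced

Yes, balanced


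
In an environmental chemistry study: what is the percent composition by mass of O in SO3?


M(SO3) = 1×32.07 + 3×16.0 = 80.07 g/mol
Mass of O = 3 × 16.0 = 48.00 g/mol
% O = 48.00/80.07 × 100 = 59.95%

59.95%


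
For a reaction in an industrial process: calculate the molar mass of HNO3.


M(HNO3) = 1×1.008 + 1×14.01 + 3×16.0
= 1.01 + 14.01 + 48.0
= 63.02 g/mol

63.02 g/mol


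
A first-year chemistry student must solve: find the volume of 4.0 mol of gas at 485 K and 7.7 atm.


PV = nRT  (R = 0.08206 L·atm/(mol·K))
V = nRT/P = 4.0×0.08206×485/7.7
= 20.675 L

20.675 L


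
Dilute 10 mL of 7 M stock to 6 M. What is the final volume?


C1V1 = C2V2
7 × 10 = 6 × V2
V2 = 70/6 = 11.67 mL

11.67 mL


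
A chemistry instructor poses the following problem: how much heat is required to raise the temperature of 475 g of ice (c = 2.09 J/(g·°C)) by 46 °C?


q = mcΔT = 475 × 2.09 × 46
= 45666.50 J

45666.50 J


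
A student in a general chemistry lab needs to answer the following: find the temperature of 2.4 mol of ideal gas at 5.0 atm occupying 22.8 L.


PV = nRT  (R = 0.08206 L·atm/(mol·K))
T = PV/(nR) = 5.0×22.8/(2.4×0.08206)
= 114.00/0.196944
= 578.84 K

578.84 K


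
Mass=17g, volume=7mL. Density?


ρ = mass/volume
= 17/7
= 2.429 g/mL

2.429 g/mL


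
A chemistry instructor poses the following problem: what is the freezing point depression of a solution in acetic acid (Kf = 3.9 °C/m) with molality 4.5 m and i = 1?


ΔTf = Kf × m × i
= 3.9 × 4.5 × 1
= 17.55 °C

17.55 °C


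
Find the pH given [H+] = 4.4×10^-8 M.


pH = -log10([H+]) = -log10(4.4×10^-8)
= 8 - log10(4.4)
= 8 - 0.64
= 7.36

7.36


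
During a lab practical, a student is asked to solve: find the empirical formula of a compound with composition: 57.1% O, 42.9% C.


Assume 100 g sample. Moles of each element:
  O: 57.1/16.0 = 3.569 mol
  C: 42.9/12.01 = 3.572 mol
Divide by smallest (3.569):
  O: 3.569/3.569 = 1.0
  C: 3.572/3.569 = 1.0
Empirical formula: CO

CO


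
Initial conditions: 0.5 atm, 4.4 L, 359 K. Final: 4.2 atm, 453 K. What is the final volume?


P1V1/T1 = P2V2/T2
V2 = P1V1T2/(T1P2)
= 0.5×4.4×453/(359×4.2)
= 0.661 L

0.661 L


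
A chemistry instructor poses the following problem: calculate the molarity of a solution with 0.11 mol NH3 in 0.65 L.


M = n/V = 0.11/0.65 = 0.169 mol/L

0.169 M


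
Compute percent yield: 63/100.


% yield = actual/theoretical × 100
= 63/100 × 100
= 63.0%

63.0%


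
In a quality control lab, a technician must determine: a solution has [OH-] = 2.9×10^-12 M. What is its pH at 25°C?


pOH = -log10([OH-]) = -log10(2.9×10^-12)
= 12 - log10(2.9) = 11.54
pH = 14 - pOH = 14 - 11.54 = 2.46

2.46


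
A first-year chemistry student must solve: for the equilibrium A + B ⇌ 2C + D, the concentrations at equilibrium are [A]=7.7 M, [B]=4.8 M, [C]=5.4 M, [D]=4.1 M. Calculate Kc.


Kc = [C]^2[D]/([A][B])
= (5.4^2 × 4.1^1)/(7.7^1 × 4.8^1)
= 119.556/36.96
= 3.235

3.235


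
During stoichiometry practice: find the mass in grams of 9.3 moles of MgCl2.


M(MgCl2) = 95.21 g/mol
mass = n × M = 9.3 × 95.21 = 885.45 g

885.45 g


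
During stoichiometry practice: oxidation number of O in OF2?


F is always -1; 2(-1) + x = 0, so O = +2
Oxidation number: +2

+2


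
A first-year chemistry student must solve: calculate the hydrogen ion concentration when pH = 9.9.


[H+] = 10^(-pH) = 10^(-9.9)
= 1.26×10^-10 M

1.26×10^-10 M


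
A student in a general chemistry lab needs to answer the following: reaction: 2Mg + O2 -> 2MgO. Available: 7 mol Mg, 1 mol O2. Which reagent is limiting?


Mole ratio available / coefficient:
  Mg: 7/2 = 3.500
  O2: 1/1 = 1.000
Smaller ratio is limiting.

O2


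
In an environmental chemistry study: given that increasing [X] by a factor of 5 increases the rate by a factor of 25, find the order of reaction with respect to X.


rate ∝ [X]^n
5^n = 25 → n = 2
Order in X: 2

2


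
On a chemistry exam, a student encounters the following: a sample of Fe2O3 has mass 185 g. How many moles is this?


M(Fe2O3) = 159.7 g/mol
n = mass/M = 185/159.7 = 1.1584 mol

1.1584 mol


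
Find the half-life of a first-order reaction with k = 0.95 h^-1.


t½ = ln2/k = 0.693147/(0.95 h^-1)
= 0.7296 h

0.7296 h


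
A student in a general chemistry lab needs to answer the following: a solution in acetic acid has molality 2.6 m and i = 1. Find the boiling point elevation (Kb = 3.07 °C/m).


ΔTb = Kb × m × i
= 3.07 × 2.6 × 1
= 7.982 °C

7.982 °C


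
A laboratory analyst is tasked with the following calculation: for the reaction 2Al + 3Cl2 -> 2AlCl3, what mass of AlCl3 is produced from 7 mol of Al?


Mole ratio AlCl3:Al = 2:2
n(AlCl3) = 7 × 2/2 = 7.000 mol
mass = 7.000 × 133.33 = 933.31 g

933.31 g


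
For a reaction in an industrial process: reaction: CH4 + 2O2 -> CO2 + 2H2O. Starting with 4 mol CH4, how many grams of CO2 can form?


Mole ratio CO2:CH4 = 1:1
n(CO2) = 4 × 1/1 = 4.000 mol
mass = 4.000 × 44.01 = 176.04 g

176.04 g


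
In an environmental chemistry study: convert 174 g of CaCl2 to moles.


M(CaCl2) = 110.98 g/mol
n = mass/M = 174/110.98 = 1.5679 mol

1.5679 mol


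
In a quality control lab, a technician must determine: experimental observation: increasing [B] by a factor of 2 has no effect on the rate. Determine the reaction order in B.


rate ∝ [B]^n
rate ∝ [B]^0
Order in B: 0

0


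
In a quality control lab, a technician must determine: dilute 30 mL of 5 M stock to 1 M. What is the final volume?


C1V1 = C2V2
5 × 30 = 1 × V2
V2 = 150/1 = 150.0 mL

150.0 mL


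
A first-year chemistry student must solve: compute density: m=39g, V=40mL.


ρ = mass/volume
= 39/40
= 0.975 g/mL

0.975 g/mL


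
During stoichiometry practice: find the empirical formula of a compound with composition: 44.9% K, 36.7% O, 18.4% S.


Assume 100 g sample. Moles of each element:
  K: 44.9/39.1 = 1.148 mol
  O: 36.7/16.0 = 2.294 mol
  S: 18.4/32.07 = 0.574 mol
Divide by smallest (0.574):
  K: 1.148/0.574 = 2.0
  O: 2.294/0.574 = 4.0
  S: 0.574/0.574 = 1.0
Empirical formula: K2SO4

K2SO4


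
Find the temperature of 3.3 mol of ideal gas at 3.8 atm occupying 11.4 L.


PV = nRT  (R = 0.08206 L·atm/(mol·K))
T = PV/(nR) = 3.8×11.4/(3.3×0.08206)
= 43.32/0.270798
= 159.97 K

159.97 K


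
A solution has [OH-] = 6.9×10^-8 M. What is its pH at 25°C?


pOH = -log10([OH-]) = -log10(6.9×10^-8)
= 8 - log10(6.9) = 7.16
pH = 14 - pOH = 14 - 7.16 = 6.84

6.84


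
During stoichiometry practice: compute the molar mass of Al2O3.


M(Al2O3) = 2×26.98 + 3×16.0
= 53.96 + 48.0
= 101.96 g/mol

101.96 g/mol


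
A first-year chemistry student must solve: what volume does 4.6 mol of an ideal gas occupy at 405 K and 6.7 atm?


PV = nRT  (R = 0.08206 L·atm/(mol·K))
V = nRT/P = 4.6×0.08206×405/6.7
= 22.818 L

22.818 L


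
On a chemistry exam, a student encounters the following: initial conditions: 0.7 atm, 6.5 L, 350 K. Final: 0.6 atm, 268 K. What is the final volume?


P1V1/T1 = P2V2/T2
V2 = P1V1T2/(T1P2)
= 0.7×6.5×268/(350×0.6)
= 5.807 L

5.807 L


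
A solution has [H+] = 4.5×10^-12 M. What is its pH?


pH = -log10([H+]) = -log10(4.5×10^-12)
= 12 - log10(4.5)
= 12 - 0.65
= 11.35

11.35


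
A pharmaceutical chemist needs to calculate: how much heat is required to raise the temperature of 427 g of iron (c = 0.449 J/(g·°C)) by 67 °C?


q = mcΔT = 427 × 0.449 × 67
= 12845.44 J

12845.44 J


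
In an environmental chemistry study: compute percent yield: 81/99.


% yield = actual/theoretical × 100
= 81/99 × 100
= 81.82%

81.82%


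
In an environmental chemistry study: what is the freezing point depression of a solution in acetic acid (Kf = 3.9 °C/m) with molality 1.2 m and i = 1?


ΔTf = Kf × m × i
= 3.9 × 1.2 × 1
= 4.68 °C

4.68 °C


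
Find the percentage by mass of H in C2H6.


M(C2H6) = 2×12.01 + 6×1.008 = 30.068 g/mol
Mass of H = 6 × 1.008 = 6.048 g/mol
% H = 6.048/30.068 × 100 = 20.11%

20.11%


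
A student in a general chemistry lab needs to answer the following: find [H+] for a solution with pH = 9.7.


[H+] = 10^(-pH) = 10^(-9.7)
= 2.0×10^-10 M

2.0×10^-10 M


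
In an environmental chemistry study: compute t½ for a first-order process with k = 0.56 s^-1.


t½ = ln2/k = 0.693147/(0.56 s^-1)
= 1.238 s

1.238 s


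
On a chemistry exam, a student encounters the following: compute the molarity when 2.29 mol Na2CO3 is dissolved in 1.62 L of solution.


M = n/V = 2.29/1.62 = 1.414 mol/L

1.414 M


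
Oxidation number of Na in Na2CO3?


Group 1 metal: +1
Oxidation number: +1

+1


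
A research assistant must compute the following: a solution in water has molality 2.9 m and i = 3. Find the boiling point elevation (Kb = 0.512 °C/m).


ΔTb = Kb × m × i
= 0.512 × 2.9 × 3
= 4.4544 °C

4.4544 °C


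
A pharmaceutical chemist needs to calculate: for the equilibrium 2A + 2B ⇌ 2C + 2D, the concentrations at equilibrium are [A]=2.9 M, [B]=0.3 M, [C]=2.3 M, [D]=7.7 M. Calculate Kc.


Kc = [C]^2[D]^2/([A]^2[B]^2)
= (2.3^2 × 7.7^2)/(2.9^2 × 0.3^2)
= 313.6441/0.7569
= 414.4

414.4


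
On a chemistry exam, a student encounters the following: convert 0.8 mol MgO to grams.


M(MgO) = 40.31 g/mol
mass = n × M = 0.8 × 40.31 = 32.25 g

32.25 g


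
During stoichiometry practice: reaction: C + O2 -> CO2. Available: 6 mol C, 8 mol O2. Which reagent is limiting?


Mole ratio available / coefficient:
  C: 6/1 = 6.000
  O2: 8/1 = 8.000
Smaller ratio is limiting.

C


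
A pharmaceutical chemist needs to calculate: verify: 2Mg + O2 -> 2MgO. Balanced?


Equation: 2Mg + O2 -> 2MgO
Check atoms: Mg: 2=2, O: 2=2
Balanced

Yes, balanced


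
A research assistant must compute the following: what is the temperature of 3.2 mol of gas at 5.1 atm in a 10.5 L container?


PV = nRT  (R = 0.08206 L·atm/(mol·K))
T = PV/(nR) = 5.1×10.5/(3.2×0.08206)
= 53.55/0.262592
= 203.93 K

203.93 K


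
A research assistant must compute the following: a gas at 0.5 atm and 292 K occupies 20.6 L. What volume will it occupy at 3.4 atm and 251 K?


P1V1/T1 = P2V2/T2
V2 = P1V1T2/(T1P2)
= 0.5×20.6×251/(292×3.4)
= 2.604 L

2.604 L


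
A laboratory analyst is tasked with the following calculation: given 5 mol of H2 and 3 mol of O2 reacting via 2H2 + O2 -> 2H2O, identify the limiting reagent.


Mole ratio available / coefficient:
  H2: 5/2 = 2.500
  O2: 3/1 = 3.000
Smaller ratio is limiting.

H2


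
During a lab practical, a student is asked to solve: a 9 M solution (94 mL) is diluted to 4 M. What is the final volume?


C1V1 = C2V2
9 × 94 = 4 × V2
V2 = 846/4 = 211.5 mL

211.5 mL


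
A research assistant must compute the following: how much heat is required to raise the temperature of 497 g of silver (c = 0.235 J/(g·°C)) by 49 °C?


q = mcΔT = 497 × 0.235 × 49
= 5722.96 J

5722.96 J


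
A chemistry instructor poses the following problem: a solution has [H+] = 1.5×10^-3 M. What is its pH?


pH = -log10([H+]) = -log10(1.5×10^-3)
= 3 - log10(1.5)
= 3 - 0.18
= 2.82

2.82


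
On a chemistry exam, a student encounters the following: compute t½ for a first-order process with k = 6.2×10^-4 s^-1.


t½ = ln2/k = 0.693147/(6.2×10^-4 s^-1)
= 1118 s

1118 s


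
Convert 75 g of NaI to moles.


M(NaI) = 149.89 g/mol
n = mass/M = 75/149.89 = 0.5004 mol

0.5004 mol


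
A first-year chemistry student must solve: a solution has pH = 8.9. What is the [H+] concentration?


[H+] = 10^(-pH) = 10^(-8.9)
= 1.26×10^-9 M

1.26×10^-9 M


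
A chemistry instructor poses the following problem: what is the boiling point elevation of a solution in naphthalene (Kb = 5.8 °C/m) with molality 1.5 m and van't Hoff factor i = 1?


ΔTb = Kb × m × i
= 5.8 × 1.5 × 1
= 8.7 °C

8.7 °C


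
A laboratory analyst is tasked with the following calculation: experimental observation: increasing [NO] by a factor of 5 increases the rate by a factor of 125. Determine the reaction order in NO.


rate ∝ [NO]^n
5^n = 125 → n = 3
Order in NO: 3

3


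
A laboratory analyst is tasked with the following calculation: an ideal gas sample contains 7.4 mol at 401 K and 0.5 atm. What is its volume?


PV = nRT  (R = 0.08206 L·atm/(mol·K))
V = nRT/P = 7.4×0.08206×401/0.5
= 487.01 L

487.01 L
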